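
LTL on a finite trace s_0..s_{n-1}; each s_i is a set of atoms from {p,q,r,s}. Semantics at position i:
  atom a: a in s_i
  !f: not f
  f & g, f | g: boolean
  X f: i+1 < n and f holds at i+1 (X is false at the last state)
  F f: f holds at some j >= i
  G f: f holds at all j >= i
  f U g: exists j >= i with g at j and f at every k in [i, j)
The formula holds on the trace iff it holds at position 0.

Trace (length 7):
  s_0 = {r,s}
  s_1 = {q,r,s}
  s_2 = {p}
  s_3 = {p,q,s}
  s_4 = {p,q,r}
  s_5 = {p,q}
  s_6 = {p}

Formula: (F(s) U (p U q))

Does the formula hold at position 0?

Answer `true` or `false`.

Answer: true

Derivation:
s_0={r,s}: (F(s) U (p U q))=True F(s)=True s=True (p U q)=False p=False q=False
s_1={q,r,s}: (F(s) U (p U q))=True F(s)=True s=True (p U q)=True p=False q=True
s_2={p}: (F(s) U (p U q))=True F(s)=True s=False (p U q)=True p=True q=False
s_3={p,q,s}: (F(s) U (p U q))=True F(s)=True s=True (p U q)=True p=True q=True
s_4={p,q,r}: (F(s) U (p U q))=True F(s)=False s=False (p U q)=True p=True q=True
s_5={p,q}: (F(s) U (p U q))=True F(s)=False s=False (p U q)=True p=True q=True
s_6={p}: (F(s) U (p U q))=False F(s)=False s=False (p U q)=False p=True q=False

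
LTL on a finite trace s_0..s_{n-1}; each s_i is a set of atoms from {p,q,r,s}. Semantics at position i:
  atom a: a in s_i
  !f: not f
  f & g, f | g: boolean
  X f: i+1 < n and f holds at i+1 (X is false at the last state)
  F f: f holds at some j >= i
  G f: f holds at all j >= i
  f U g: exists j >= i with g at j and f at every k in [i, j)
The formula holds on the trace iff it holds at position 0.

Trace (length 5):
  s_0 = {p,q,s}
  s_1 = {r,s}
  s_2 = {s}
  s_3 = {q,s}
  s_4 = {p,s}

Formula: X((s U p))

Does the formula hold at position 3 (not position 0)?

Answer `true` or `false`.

s_0={p,q,s}: X((s U p))=True (s U p)=True s=True p=True
s_1={r,s}: X((s U p))=True (s U p)=True s=True p=False
s_2={s}: X((s U p))=True (s U p)=True s=True p=False
s_3={q,s}: X((s U p))=True (s U p)=True s=True p=False
s_4={p,s}: X((s U p))=False (s U p)=True s=True p=True
Evaluating at position 3: result = True

Answer: true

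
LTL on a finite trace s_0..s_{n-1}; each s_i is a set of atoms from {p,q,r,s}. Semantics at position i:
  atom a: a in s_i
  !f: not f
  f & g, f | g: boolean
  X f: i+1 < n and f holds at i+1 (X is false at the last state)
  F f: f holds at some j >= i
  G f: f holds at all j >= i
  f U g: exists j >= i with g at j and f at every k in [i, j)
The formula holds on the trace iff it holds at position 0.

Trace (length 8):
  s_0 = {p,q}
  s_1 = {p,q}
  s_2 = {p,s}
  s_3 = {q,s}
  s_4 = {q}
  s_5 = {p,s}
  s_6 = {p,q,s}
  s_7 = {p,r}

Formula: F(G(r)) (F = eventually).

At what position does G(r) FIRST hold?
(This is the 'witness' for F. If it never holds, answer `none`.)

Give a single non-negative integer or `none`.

s_0={p,q}: G(r)=False r=False
s_1={p,q}: G(r)=False r=False
s_2={p,s}: G(r)=False r=False
s_3={q,s}: G(r)=False r=False
s_4={q}: G(r)=False r=False
s_5={p,s}: G(r)=False r=False
s_6={p,q,s}: G(r)=False r=False
s_7={p,r}: G(r)=True r=True
F(G(r)) holds; first witness at position 7.

Answer: 7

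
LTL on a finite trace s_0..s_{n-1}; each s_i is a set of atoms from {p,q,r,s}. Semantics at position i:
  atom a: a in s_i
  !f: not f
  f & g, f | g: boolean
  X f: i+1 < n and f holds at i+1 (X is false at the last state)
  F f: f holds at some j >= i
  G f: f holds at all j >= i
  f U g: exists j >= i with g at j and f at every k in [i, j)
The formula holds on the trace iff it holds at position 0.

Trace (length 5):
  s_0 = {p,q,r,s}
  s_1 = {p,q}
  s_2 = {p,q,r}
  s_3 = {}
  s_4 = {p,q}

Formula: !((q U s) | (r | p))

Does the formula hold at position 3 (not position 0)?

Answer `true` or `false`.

Answer: true

Derivation:
s_0={p,q,r,s}: !((q U s) | (r | p))=False ((q U s) | (r | p))=True (q U s)=True q=True s=True (r | p)=True r=True p=True
s_1={p,q}: !((q U s) | (r | p))=False ((q U s) | (r | p))=True (q U s)=False q=True s=False (r | p)=True r=False p=True
s_2={p,q,r}: !((q U s) | (r | p))=False ((q U s) | (r | p))=True (q U s)=False q=True s=False (r | p)=True r=True p=True
s_3={}: !((q U s) | (r | p))=True ((q U s) | (r | p))=False (q U s)=False q=False s=False (r | p)=False r=False p=False
s_4={p,q}: !((q U s) | (r | p))=False ((q U s) | (r | p))=True (q U s)=False q=True s=False (r | p)=True r=False p=True
Evaluating at position 3: result = True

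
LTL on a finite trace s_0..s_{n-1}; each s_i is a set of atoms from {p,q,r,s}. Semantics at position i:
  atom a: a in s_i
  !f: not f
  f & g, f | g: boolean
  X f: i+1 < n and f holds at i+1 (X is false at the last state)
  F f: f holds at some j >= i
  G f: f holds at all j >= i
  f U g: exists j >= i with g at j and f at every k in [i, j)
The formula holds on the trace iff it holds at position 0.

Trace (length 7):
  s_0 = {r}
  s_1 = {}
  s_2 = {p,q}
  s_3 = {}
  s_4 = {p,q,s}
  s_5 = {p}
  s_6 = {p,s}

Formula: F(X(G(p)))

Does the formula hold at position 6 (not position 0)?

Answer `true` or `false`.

s_0={r}: F(X(G(p)))=True X(G(p))=False G(p)=False p=False
s_1={}: F(X(G(p)))=True X(G(p))=False G(p)=False p=False
s_2={p,q}: F(X(G(p)))=True X(G(p))=False G(p)=False p=True
s_3={}: F(X(G(p)))=True X(G(p))=True G(p)=False p=False
s_4={p,q,s}: F(X(G(p)))=True X(G(p))=True G(p)=True p=True
s_5={p}: F(X(G(p)))=True X(G(p))=True G(p)=True p=True
s_6={p,s}: F(X(G(p)))=False X(G(p))=False G(p)=True p=True
Evaluating at position 6: result = False

Answer: false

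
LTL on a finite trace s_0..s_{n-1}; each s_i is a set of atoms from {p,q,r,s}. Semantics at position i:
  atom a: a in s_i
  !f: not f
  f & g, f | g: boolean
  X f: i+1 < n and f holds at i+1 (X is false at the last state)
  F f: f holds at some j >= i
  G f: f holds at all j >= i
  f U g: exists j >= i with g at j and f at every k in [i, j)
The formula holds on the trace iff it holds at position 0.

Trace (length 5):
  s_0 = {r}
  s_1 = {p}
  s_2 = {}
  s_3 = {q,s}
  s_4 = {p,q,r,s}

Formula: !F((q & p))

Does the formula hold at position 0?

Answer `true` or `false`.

s_0={r}: !F((q & p))=False F((q & p))=True (q & p)=False q=False p=False
s_1={p}: !F((q & p))=False F((q & p))=True (q & p)=False q=False p=True
s_2={}: !F((q & p))=False F((q & p))=True (q & p)=False q=False p=False
s_3={q,s}: !F((q & p))=False F((q & p))=True (q & p)=False q=True p=False
s_4={p,q,r,s}: !F((q & p))=False F((q & p))=True (q & p)=True q=True p=True

Answer: false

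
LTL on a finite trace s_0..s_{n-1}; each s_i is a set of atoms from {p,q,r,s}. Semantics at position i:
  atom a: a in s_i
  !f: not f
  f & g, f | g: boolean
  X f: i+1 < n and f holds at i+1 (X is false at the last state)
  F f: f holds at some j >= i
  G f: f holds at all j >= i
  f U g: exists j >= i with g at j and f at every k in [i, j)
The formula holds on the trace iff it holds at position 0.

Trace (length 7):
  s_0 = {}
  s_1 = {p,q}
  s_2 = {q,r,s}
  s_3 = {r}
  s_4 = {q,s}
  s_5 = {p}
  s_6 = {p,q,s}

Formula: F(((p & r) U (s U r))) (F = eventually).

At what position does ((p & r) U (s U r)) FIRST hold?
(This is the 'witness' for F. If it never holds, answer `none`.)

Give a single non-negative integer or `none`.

s_0={}: ((p & r) U (s U r))=False (p & r)=False p=False r=False (s U r)=False s=False
s_1={p,q}: ((p & r) U (s U r))=False (p & r)=False p=True r=False (s U r)=False s=False
s_2={q,r,s}: ((p & r) U (s U r))=True (p & r)=False p=False r=True (s U r)=True s=True
s_3={r}: ((p & r) U (s U r))=True (p & r)=False p=False r=True (s U r)=True s=False
s_4={q,s}: ((p & r) U (s U r))=False (p & r)=False p=False r=False (s U r)=False s=True
s_5={p}: ((p & r) U (s U r))=False (p & r)=False p=True r=False (s U r)=False s=False
s_6={p,q,s}: ((p & r) U (s U r))=False (p & r)=False p=True r=False (s U r)=False s=True
F(((p & r) U (s U r))) holds; first witness at position 2.

Answer: 2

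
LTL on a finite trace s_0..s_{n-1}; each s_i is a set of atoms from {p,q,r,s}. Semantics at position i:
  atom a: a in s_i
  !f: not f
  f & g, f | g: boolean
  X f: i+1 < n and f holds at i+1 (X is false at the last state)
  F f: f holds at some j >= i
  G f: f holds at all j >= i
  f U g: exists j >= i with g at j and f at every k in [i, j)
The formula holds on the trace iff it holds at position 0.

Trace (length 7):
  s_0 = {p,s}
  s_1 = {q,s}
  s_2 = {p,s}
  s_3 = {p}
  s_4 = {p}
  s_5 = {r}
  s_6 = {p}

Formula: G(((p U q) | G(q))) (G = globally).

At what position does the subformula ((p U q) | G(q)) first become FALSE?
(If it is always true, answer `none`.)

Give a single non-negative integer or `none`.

Answer: 2

Derivation:
s_0={p,s}: ((p U q) | G(q))=True (p U q)=True p=True q=False G(q)=False
s_1={q,s}: ((p U q) | G(q))=True (p U q)=True p=False q=True G(q)=False
s_2={p,s}: ((p U q) | G(q))=False (p U q)=False p=True q=False G(q)=False
s_3={p}: ((p U q) | G(q))=False (p U q)=False p=True q=False G(q)=False
s_4={p}: ((p U q) | G(q))=False (p U q)=False p=True q=False G(q)=False
s_5={r}: ((p U q) | G(q))=False (p U q)=False p=False q=False G(q)=False
s_6={p}: ((p U q) | G(q))=False (p U q)=False p=True q=False G(q)=False
G(((p U q) | G(q))) holds globally = False
First violation at position 2.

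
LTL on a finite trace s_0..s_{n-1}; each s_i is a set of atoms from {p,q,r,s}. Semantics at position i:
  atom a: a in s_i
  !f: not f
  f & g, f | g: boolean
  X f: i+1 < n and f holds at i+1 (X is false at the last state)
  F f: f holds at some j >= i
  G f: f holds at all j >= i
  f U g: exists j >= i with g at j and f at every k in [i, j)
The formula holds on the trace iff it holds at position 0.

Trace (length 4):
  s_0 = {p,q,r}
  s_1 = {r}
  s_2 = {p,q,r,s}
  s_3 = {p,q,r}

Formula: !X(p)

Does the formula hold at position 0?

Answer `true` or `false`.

Answer: true

Derivation:
s_0={p,q,r}: !X(p)=True X(p)=False p=True
s_1={r}: !X(p)=False X(p)=True p=False
s_2={p,q,r,s}: !X(p)=False X(p)=True p=True
s_3={p,q,r}: !X(p)=True X(p)=False p=True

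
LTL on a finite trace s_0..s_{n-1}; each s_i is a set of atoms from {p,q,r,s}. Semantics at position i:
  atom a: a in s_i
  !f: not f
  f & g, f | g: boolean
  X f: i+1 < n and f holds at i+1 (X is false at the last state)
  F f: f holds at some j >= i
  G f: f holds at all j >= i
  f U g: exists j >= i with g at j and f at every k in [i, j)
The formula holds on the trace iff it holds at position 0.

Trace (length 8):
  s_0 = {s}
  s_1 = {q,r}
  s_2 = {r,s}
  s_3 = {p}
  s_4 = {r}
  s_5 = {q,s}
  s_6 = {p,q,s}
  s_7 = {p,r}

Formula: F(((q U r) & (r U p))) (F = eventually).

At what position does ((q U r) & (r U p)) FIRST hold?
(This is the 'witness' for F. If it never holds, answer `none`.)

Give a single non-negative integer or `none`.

Answer: 1

Derivation:
s_0={s}: ((q U r) & (r U p))=False (q U r)=False q=False r=False (r U p)=False p=False
s_1={q,r}: ((q U r) & (r U p))=True (q U r)=True q=True r=True (r U p)=True p=False
s_2={r,s}: ((q U r) & (r U p))=True (q U r)=True q=False r=True (r U p)=True p=False
s_3={p}: ((q U r) & (r U p))=False (q U r)=False q=False r=False (r U p)=True p=True
s_4={r}: ((q U r) & (r U p))=False (q U r)=True q=False r=True (r U p)=False p=False
s_5={q,s}: ((q U r) & (r U p))=False (q U r)=True q=True r=False (r U p)=False p=False
s_6={p,q,s}: ((q U r) & (r U p))=True (q U r)=True q=True r=False (r U p)=True p=True
s_7={p,r}: ((q U r) & (r U p))=True (q U r)=True q=False r=True (r U p)=True p=True
F(((q U r) & (r U p))) holds; first witness at position 1.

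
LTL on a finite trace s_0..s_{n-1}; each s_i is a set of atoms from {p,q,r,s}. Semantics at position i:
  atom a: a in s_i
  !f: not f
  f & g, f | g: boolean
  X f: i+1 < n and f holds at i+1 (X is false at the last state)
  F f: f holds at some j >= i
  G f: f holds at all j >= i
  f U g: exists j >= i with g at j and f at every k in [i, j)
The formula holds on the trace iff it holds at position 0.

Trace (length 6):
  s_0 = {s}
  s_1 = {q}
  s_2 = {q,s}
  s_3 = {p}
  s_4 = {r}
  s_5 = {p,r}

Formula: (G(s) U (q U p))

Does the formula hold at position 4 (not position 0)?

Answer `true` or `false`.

Answer: false

Derivation:
s_0={s}: (G(s) U (q U p))=False G(s)=False s=True (q U p)=False q=False p=False
s_1={q}: (G(s) U (q U p))=True G(s)=False s=False (q U p)=True q=True p=False
s_2={q,s}: (G(s) U (q U p))=True G(s)=False s=True (q U p)=True q=True p=False
s_3={p}: (G(s) U (q U p))=True G(s)=False s=False (q U p)=True q=False p=True
s_4={r}: (G(s) U (q U p))=False G(s)=False s=False (q U p)=False q=False p=False
s_5={p,r}: (G(s) U (q U p))=True G(s)=False s=False (q U p)=True q=False p=True
Evaluating at position 4: result = False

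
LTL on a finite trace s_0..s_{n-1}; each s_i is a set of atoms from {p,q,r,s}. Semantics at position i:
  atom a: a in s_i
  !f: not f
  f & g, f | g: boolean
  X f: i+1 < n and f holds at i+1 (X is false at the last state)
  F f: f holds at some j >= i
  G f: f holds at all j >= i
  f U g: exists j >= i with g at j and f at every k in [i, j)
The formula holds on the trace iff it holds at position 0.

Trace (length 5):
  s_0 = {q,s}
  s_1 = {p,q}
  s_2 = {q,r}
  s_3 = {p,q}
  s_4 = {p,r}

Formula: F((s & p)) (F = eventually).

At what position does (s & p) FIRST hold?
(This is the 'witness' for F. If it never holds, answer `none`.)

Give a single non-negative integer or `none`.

Answer: none

Derivation:
s_0={q,s}: (s & p)=False s=True p=False
s_1={p,q}: (s & p)=False s=False p=True
s_2={q,r}: (s & p)=False s=False p=False
s_3={p,q}: (s & p)=False s=False p=True
s_4={p,r}: (s & p)=False s=False p=True
F((s & p)) does not hold (no witness exists).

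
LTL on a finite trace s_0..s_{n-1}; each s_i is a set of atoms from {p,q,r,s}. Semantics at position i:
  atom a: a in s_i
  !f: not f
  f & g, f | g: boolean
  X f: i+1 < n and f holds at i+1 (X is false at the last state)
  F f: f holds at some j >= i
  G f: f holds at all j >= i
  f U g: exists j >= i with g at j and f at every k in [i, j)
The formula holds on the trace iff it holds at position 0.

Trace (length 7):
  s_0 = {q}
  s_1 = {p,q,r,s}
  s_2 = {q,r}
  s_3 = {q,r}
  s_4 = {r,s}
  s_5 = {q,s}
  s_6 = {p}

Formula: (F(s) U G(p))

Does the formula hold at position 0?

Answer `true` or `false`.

s_0={q}: (F(s) U G(p))=True F(s)=True s=False G(p)=False p=False
s_1={p,q,r,s}: (F(s) U G(p))=True F(s)=True s=True G(p)=False p=True
s_2={q,r}: (F(s) U G(p))=True F(s)=True s=False G(p)=False p=False
s_3={q,r}: (F(s) U G(p))=True F(s)=True s=False G(p)=False p=False
s_4={r,s}: (F(s) U G(p))=True F(s)=True s=True G(p)=False p=False
s_5={q,s}: (F(s) U G(p))=True F(s)=True s=True G(p)=False p=False
s_6={p}: (F(s) U G(p))=True F(s)=False s=False G(p)=True p=True

Answer: true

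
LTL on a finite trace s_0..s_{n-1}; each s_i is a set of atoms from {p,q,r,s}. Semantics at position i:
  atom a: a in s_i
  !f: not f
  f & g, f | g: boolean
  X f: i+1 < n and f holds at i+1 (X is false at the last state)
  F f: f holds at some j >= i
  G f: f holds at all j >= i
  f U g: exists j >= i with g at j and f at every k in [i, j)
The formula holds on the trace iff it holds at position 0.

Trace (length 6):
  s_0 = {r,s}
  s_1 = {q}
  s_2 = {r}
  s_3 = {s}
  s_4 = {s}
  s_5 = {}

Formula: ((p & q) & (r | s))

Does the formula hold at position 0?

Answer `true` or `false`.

s_0={r,s}: ((p & q) & (r | s))=False (p & q)=False p=False q=False (r | s)=True r=True s=True
s_1={q}: ((p & q) & (r | s))=False (p & q)=False p=False q=True (r | s)=False r=False s=False
s_2={r}: ((p & q) & (r | s))=False (p & q)=False p=False q=False (r | s)=True r=True s=False
s_3={s}: ((p & q) & (r | s))=False (p & q)=False p=False q=False (r | s)=True r=False s=True
s_4={s}: ((p & q) & (r | s))=False (p & q)=False p=False q=False (r | s)=True r=False s=True
s_5={}: ((p & q) & (r | s))=False (p & q)=False p=False q=False (r | s)=False r=False s=False

Answer: false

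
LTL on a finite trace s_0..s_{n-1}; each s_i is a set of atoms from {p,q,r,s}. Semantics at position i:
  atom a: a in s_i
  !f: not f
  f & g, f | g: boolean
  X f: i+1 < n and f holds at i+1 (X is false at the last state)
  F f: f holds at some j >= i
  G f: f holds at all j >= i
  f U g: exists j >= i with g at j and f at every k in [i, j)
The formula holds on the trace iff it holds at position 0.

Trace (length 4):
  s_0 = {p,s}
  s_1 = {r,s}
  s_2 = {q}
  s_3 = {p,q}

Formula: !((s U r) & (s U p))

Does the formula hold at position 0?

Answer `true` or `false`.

s_0={p,s}: !((s U r) & (s U p))=False ((s U r) & (s U p))=True (s U r)=True s=True r=False (s U p)=True p=True
s_1={r,s}: !((s U r) & (s U p))=True ((s U r) & (s U p))=False (s U r)=True s=True r=True (s U p)=False p=False
s_2={q}: !((s U r) & (s U p))=True ((s U r) & (s U p))=False (s U r)=False s=False r=False (s U p)=False p=False
s_3={p,q}: !((s U r) & (s U p))=True ((s U r) & (s U p))=False (s U r)=False s=False r=False (s U p)=True p=True

Answer: false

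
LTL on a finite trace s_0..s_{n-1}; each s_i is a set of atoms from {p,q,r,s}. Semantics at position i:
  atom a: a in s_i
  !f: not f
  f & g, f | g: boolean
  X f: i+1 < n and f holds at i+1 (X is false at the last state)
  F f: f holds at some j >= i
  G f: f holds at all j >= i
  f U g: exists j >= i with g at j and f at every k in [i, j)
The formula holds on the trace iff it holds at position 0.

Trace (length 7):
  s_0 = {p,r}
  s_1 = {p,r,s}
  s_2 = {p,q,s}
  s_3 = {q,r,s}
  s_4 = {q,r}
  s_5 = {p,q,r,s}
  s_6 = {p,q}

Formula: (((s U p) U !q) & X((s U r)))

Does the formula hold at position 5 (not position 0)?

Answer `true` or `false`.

Answer: false

Derivation:
s_0={p,r}: (((s U p) U !q) & X((s U r)))=True ((s U p) U !q)=True (s U p)=True s=False p=True !q=True q=False X((s U r))=True (s U r)=True r=True
s_1={p,r,s}: (((s U p) U !q) & X((s U r)))=True ((s U p) U !q)=True (s U p)=True s=True p=True !q=True q=False X((s U r))=True (s U r)=True r=True
s_2={p,q,s}: (((s U p) U !q) & X((s U r)))=False ((s U p) U !q)=False (s U p)=True s=True p=True !q=False q=True X((s U r))=True (s U r)=True r=False
s_3={q,r,s}: (((s U p) U !q) & X((s U r)))=False ((s U p) U !q)=False (s U p)=False s=True p=False !q=False q=True X((s U r))=True (s U r)=True r=True
s_4={q,r}: (((s U p) U !q) & X((s U r)))=False ((s U p) U !q)=False (s U p)=False s=False p=False !q=False q=True X((s U r))=True (s U r)=True r=True
s_5={p,q,r,s}: (((s U p) U !q) & X((s U r)))=False ((s U p) U !q)=False (s U p)=True s=True p=True !q=False q=True X((s U r))=False (s U r)=True r=True
s_6={p,q}: (((s U p) U !q) & X((s U r)))=False ((s U p) U !q)=False (s U p)=True s=False p=True !q=False q=True X((s U r))=False (s U r)=False r=False
Evaluating at position 5: result = False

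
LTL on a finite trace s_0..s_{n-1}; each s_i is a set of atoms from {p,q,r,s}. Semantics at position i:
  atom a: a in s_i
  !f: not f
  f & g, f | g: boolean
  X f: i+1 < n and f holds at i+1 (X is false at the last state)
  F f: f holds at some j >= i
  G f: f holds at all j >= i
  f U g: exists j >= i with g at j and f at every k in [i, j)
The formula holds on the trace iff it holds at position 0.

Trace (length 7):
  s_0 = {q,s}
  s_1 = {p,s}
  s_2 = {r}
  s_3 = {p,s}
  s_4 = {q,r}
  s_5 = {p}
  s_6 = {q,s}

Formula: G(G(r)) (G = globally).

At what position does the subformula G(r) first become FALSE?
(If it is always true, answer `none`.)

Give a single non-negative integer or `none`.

s_0={q,s}: G(r)=False r=False
s_1={p,s}: G(r)=False r=False
s_2={r}: G(r)=False r=True
s_3={p,s}: G(r)=False r=False
s_4={q,r}: G(r)=False r=True
s_5={p}: G(r)=False r=False
s_6={q,s}: G(r)=False r=False
G(G(r)) holds globally = False
First violation at position 0.

Answer: 0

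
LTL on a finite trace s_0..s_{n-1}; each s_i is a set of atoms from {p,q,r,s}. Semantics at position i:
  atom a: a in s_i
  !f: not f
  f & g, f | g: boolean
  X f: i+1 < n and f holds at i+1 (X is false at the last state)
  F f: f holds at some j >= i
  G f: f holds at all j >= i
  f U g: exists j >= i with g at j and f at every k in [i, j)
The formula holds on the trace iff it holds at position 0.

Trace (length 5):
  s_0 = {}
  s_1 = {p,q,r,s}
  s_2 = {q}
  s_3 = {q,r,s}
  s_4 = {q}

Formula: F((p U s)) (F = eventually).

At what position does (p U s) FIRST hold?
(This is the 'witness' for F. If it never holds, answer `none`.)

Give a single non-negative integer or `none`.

Answer: 1

Derivation:
s_0={}: (p U s)=False p=False s=False
s_1={p,q,r,s}: (p U s)=True p=True s=True
s_2={q}: (p U s)=False p=False s=False
s_3={q,r,s}: (p U s)=True p=False s=True
s_4={q}: (p U s)=False p=False s=False
F((p U s)) holds; first witness at position 1.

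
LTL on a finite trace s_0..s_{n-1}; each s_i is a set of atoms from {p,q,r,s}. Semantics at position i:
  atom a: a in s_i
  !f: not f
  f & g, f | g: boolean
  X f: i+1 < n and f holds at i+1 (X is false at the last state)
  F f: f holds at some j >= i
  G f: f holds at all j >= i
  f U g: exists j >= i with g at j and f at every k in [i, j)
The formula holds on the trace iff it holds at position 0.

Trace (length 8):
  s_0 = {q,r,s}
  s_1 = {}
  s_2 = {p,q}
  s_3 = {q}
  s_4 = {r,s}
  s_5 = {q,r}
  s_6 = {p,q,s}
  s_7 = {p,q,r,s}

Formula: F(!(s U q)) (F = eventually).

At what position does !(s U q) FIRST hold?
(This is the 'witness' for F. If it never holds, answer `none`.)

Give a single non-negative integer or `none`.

s_0={q,r,s}: !(s U q)=False (s U q)=True s=True q=True
s_1={}: !(s U q)=True (s U q)=False s=False q=False
s_2={p,q}: !(s U q)=False (s U q)=True s=False q=True
s_3={q}: !(s U q)=False (s U q)=True s=False q=True
s_4={r,s}: !(s U q)=False (s U q)=True s=True q=False
s_5={q,r}: !(s U q)=False (s U q)=True s=False q=True
s_6={p,q,s}: !(s U q)=False (s U q)=True s=True q=True
s_7={p,q,r,s}: !(s U q)=False (s U q)=True s=True q=True
F(!(s U q)) holds; first witness at position 1.

Answer: 1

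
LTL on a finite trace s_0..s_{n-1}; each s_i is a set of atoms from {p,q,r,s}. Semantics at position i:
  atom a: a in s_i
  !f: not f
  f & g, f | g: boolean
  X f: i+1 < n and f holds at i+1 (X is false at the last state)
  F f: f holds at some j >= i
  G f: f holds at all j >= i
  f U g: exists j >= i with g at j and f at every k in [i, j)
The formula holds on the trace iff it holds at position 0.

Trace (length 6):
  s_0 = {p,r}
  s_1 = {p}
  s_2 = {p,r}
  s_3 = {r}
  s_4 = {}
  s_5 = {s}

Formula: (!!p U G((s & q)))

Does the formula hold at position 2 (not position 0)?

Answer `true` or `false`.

s_0={p,r}: (!!p U G((s & q)))=False !!p=True !p=False p=True G((s & q))=False (s & q)=False s=False q=False
s_1={p}: (!!p U G((s & q)))=False !!p=True !p=False p=True G((s & q))=False (s & q)=False s=False q=False
s_2={p,r}: (!!p U G((s & q)))=False !!p=True !p=False p=True G((s & q))=False (s & q)=False s=False q=False
s_3={r}: (!!p U G((s & q)))=False !!p=False !p=True p=False G((s & q))=False (s & q)=False s=False q=False
s_4={}: (!!p U G((s & q)))=False !!p=False !p=True p=False G((s & q))=False (s & q)=False s=False q=False
s_5={s}: (!!p U G((s & q)))=False !!p=False !p=True p=False G((s & q))=False (s & q)=False s=True q=False
Evaluating at position 2: result = False

Answer: false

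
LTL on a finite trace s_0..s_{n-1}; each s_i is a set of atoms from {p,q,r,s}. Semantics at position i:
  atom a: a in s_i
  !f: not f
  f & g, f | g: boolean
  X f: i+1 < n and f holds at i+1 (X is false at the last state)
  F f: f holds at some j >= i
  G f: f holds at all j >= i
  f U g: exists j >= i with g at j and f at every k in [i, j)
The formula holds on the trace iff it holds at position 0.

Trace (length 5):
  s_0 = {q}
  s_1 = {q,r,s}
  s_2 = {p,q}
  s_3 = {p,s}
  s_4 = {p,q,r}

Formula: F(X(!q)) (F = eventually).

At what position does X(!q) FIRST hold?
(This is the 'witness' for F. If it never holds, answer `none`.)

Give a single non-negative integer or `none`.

s_0={q}: X(!q)=False !q=False q=True
s_1={q,r,s}: X(!q)=False !q=False q=True
s_2={p,q}: X(!q)=True !q=False q=True
s_3={p,s}: X(!q)=False !q=True q=False
s_4={p,q,r}: X(!q)=False !q=False q=True
F(X(!q)) holds; first witness at position 2.

Answer: 2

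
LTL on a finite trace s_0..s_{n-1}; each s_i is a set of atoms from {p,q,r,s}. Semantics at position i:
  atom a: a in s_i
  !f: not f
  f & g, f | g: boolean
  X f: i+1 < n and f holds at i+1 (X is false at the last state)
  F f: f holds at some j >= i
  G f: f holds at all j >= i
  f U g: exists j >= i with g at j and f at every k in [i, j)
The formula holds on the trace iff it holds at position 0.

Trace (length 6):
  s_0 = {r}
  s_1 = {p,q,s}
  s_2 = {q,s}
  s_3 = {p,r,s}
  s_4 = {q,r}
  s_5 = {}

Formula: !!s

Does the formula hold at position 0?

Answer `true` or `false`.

s_0={r}: !!s=False !s=True s=False
s_1={p,q,s}: !!s=True !s=False s=True
s_2={q,s}: !!s=True !s=False s=True
s_3={p,r,s}: !!s=True !s=False s=True
s_4={q,r}: !!s=False !s=True s=False
s_5={}: !!s=False !s=True s=False

Answer: false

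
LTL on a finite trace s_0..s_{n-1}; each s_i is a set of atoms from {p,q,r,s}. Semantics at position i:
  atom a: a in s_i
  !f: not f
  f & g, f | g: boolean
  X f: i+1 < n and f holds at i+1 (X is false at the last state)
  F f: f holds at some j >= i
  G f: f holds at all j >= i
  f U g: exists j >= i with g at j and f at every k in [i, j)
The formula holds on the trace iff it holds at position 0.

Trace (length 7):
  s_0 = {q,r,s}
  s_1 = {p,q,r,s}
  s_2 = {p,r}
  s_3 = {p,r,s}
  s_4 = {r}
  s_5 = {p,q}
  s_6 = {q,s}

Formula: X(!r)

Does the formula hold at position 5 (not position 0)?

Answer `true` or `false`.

Answer: true

Derivation:
s_0={q,r,s}: X(!r)=False !r=False r=True
s_1={p,q,r,s}: X(!r)=False !r=False r=True
s_2={p,r}: X(!r)=False !r=False r=True
s_3={p,r,s}: X(!r)=False !r=False r=True
s_4={r}: X(!r)=True !r=False r=True
s_5={p,q}: X(!r)=True !r=True r=False
s_6={q,s}: X(!r)=False !r=True r=False
Evaluating at position 5: result = True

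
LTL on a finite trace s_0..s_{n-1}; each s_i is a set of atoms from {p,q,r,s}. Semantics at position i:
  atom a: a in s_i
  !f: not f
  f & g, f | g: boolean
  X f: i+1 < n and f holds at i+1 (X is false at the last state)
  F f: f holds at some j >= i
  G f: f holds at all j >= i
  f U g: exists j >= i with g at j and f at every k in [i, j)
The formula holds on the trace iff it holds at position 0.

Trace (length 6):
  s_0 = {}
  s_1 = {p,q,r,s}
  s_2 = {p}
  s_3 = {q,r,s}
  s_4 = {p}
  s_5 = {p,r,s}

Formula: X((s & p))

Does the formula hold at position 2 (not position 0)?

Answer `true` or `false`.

Answer: false

Derivation:
s_0={}: X((s & p))=True (s & p)=False s=False p=False
s_1={p,q,r,s}: X((s & p))=False (s & p)=True s=True p=True
s_2={p}: X((s & p))=False (s & p)=False s=False p=True
s_3={q,r,s}: X((s & p))=False (s & p)=False s=True p=False
s_4={p}: X((s & p))=True (s & p)=False s=False p=True
s_5={p,r,s}: X((s & p))=False (s & p)=True s=True p=True
Evaluating at position 2: result = False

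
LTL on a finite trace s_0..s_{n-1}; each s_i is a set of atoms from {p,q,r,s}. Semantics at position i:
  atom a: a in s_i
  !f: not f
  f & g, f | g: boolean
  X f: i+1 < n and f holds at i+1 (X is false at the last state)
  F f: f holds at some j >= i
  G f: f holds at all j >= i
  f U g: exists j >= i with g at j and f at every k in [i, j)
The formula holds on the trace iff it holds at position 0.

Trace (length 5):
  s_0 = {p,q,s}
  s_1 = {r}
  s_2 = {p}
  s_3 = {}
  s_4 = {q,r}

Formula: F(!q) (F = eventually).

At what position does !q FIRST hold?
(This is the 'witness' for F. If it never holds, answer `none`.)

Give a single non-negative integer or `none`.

Answer: 1

Derivation:
s_0={p,q,s}: !q=False q=True
s_1={r}: !q=True q=False
s_2={p}: !q=True q=False
s_3={}: !q=True q=False
s_4={q,r}: !q=False q=True
F(!q) holds; first witness at position 1.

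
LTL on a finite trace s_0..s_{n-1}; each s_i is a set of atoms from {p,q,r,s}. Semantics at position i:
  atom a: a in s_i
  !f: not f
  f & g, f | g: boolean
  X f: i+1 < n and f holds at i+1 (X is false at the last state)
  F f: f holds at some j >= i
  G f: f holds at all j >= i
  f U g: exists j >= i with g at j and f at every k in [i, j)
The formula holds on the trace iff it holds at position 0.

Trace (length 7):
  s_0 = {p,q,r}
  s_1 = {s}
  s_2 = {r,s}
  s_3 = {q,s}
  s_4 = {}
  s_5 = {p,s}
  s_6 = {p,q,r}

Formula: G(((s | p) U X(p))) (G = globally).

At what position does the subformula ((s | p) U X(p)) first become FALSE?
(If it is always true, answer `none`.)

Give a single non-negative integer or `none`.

s_0={p,q,r}: ((s | p) U X(p))=True (s | p)=True s=False p=True X(p)=False
s_1={s}: ((s | p) U X(p))=True (s | p)=True s=True p=False X(p)=False
s_2={r,s}: ((s | p) U X(p))=True (s | p)=True s=True p=False X(p)=False
s_3={q,s}: ((s | p) U X(p))=True (s | p)=True s=True p=False X(p)=False
s_4={}: ((s | p) U X(p))=True (s | p)=False s=False p=False X(p)=True
s_5={p,s}: ((s | p) U X(p))=True (s | p)=True s=True p=True X(p)=True
s_6={p,q,r}: ((s | p) U X(p))=False (s | p)=True s=False p=True X(p)=False
G(((s | p) U X(p))) holds globally = False
First violation at position 6.

Answer: 6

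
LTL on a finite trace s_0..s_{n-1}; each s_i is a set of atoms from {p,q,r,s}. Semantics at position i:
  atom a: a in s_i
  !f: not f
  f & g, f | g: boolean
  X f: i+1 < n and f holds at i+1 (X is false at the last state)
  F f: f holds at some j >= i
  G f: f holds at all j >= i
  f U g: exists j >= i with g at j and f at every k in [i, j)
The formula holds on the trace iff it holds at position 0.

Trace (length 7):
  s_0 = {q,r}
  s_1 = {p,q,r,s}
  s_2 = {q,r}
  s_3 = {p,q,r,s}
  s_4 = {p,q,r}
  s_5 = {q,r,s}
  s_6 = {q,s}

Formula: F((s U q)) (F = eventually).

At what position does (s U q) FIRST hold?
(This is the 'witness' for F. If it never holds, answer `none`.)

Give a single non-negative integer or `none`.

Answer: 0

Derivation:
s_0={q,r}: (s U q)=True s=False q=True
s_1={p,q,r,s}: (s U q)=True s=True q=True
s_2={q,r}: (s U q)=True s=False q=True
s_3={p,q,r,s}: (s U q)=True s=True q=True
s_4={p,q,r}: (s U q)=True s=False q=True
s_5={q,r,s}: (s U q)=True s=True q=True
s_6={q,s}: (s U q)=True s=True q=True
F((s U q)) holds; first witness at position 0.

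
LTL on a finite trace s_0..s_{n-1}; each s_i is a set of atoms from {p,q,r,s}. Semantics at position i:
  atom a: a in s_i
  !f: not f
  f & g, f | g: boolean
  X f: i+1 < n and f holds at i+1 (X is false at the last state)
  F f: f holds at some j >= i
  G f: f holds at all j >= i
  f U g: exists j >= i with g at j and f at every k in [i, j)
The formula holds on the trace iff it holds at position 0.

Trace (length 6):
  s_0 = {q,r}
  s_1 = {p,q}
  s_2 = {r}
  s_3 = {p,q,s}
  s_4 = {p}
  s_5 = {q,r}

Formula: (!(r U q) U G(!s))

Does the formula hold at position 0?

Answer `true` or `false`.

s_0={q,r}: (!(r U q) U G(!s))=False !(r U q)=False (r U q)=True r=True q=True G(!s)=False !s=True s=False
s_1={p,q}: (!(r U q) U G(!s))=False !(r U q)=False (r U q)=True r=False q=True G(!s)=False !s=True s=False
s_2={r}: (!(r U q) U G(!s))=False !(r U q)=False (r U q)=True r=True q=False G(!s)=False !s=True s=False
s_3={p,q,s}: (!(r U q) U G(!s))=False !(r U q)=False (r U q)=True r=False q=True G(!s)=False !s=False s=True
s_4={p}: (!(r U q) U G(!s))=True !(r U q)=True (r U q)=False r=False q=False G(!s)=True !s=True s=False
s_5={q,r}: (!(r U q) U G(!s))=True !(r U q)=False (r U q)=True r=True q=True G(!s)=True !s=True s=False

Answer: false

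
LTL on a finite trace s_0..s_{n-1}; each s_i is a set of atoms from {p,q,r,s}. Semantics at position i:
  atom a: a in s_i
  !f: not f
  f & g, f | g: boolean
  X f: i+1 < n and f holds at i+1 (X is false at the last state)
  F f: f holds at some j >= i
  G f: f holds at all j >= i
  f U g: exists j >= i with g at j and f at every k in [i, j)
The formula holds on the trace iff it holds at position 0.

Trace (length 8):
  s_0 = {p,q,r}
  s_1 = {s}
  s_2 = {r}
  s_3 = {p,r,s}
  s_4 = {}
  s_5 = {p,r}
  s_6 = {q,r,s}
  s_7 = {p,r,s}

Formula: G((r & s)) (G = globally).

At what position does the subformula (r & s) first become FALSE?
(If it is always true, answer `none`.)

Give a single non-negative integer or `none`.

s_0={p,q,r}: (r & s)=False r=True s=False
s_1={s}: (r & s)=False r=False s=True
s_2={r}: (r & s)=False r=True s=False
s_3={p,r,s}: (r & s)=True r=True s=True
s_4={}: (r & s)=False r=False s=False
s_5={p,r}: (r & s)=False r=True s=False
s_6={q,r,s}: (r & s)=True r=True s=True
s_7={p,r,s}: (r & s)=True r=True s=True
G((r & s)) holds globally = False
First violation at position 0.

Answer: 0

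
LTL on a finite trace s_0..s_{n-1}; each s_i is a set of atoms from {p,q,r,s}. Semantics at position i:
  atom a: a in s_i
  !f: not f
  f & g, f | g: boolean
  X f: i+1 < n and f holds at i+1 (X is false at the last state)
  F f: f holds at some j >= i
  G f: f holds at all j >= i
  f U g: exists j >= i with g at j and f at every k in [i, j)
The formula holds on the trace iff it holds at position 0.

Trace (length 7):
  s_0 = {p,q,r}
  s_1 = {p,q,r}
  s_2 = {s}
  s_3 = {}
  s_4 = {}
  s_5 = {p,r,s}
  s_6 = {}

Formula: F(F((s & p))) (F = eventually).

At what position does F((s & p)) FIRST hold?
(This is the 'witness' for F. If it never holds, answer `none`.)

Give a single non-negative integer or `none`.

Answer: 0

Derivation:
s_0={p,q,r}: F((s & p))=True (s & p)=False s=False p=True
s_1={p,q,r}: F((s & p))=True (s & p)=False s=False p=True
s_2={s}: F((s & p))=True (s & p)=False s=True p=False
s_3={}: F((s & p))=True (s & p)=False s=False p=False
s_4={}: F((s & p))=True (s & p)=False s=False p=False
s_5={p,r,s}: F((s & p))=True (s & p)=True s=True p=True
s_6={}: F((s & p))=False (s & p)=False s=False p=False
F(F((s & p))) holds; first witness at position 0.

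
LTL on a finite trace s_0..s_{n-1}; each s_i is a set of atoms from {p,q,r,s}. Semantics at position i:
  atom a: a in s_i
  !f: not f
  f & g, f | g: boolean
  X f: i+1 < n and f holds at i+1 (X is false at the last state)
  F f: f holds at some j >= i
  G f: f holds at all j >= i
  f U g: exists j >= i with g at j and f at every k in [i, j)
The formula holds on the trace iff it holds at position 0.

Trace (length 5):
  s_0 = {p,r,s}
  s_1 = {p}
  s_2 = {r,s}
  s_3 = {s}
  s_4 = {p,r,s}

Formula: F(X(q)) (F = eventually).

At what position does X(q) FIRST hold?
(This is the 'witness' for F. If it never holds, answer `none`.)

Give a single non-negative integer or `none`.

Answer: none

Derivation:
s_0={p,r,s}: X(q)=False q=False
s_1={p}: X(q)=False q=False
s_2={r,s}: X(q)=False q=False
s_3={s}: X(q)=False q=False
s_4={p,r,s}: X(q)=False q=False
F(X(q)) does not hold (no witness exists).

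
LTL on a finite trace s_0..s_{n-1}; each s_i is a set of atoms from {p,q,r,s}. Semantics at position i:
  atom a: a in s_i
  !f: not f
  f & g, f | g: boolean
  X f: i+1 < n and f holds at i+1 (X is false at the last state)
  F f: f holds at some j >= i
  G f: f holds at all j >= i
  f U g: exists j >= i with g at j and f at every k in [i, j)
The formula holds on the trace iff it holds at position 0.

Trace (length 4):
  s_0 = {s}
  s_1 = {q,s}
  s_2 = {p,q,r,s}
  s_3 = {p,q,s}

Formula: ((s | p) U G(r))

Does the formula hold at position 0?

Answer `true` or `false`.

Answer: false

Derivation:
s_0={s}: ((s | p) U G(r))=False (s | p)=True s=True p=False G(r)=False r=False
s_1={q,s}: ((s | p) U G(r))=False (s | p)=True s=True p=False G(r)=False r=False
s_2={p,q,r,s}: ((s | p) U G(r))=False (s | p)=True s=True p=True G(r)=False r=True
s_3={p,q,s}: ((s | p) U G(r))=False (s | p)=True s=True p=True G(r)=False r=False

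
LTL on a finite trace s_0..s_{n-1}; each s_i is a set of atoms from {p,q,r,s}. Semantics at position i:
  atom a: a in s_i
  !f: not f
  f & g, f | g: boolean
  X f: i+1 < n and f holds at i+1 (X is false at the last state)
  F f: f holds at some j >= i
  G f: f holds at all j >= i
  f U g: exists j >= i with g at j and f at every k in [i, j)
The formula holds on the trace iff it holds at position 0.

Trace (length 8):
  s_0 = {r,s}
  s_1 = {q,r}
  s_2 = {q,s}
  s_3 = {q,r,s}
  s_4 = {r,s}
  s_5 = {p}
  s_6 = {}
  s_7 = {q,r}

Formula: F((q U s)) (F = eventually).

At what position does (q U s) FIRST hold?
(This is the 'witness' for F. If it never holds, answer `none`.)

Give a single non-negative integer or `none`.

Answer: 0

Derivation:
s_0={r,s}: (q U s)=True q=False s=True
s_1={q,r}: (q U s)=True q=True s=False
s_2={q,s}: (q U s)=True q=True s=True
s_3={q,r,s}: (q U s)=True q=True s=True
s_4={r,s}: (q U s)=True q=False s=True
s_5={p}: (q U s)=False q=False s=False
s_6={}: (q U s)=False q=False s=False
s_7={q,r}: (q U s)=False q=True s=False
F((q U s)) holds; first witness at position 0.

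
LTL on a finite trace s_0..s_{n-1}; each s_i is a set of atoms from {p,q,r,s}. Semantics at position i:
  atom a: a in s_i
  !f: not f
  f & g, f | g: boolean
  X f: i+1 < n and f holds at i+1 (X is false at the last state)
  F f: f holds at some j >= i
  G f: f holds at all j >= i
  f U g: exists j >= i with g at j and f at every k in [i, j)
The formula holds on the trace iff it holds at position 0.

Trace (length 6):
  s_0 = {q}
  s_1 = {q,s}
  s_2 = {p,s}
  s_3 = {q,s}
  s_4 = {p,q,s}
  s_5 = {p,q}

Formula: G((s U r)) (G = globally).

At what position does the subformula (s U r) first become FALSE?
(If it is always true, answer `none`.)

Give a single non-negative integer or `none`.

Answer: 0

Derivation:
s_0={q}: (s U r)=False s=False r=False
s_1={q,s}: (s U r)=False s=True r=False
s_2={p,s}: (s U r)=False s=True r=False
s_3={q,s}: (s U r)=False s=True r=False
s_4={p,q,s}: (s U r)=False s=True r=False
s_5={p,q}: (s U r)=False s=False r=False
G((s U r)) holds globally = False
First violation at position 0.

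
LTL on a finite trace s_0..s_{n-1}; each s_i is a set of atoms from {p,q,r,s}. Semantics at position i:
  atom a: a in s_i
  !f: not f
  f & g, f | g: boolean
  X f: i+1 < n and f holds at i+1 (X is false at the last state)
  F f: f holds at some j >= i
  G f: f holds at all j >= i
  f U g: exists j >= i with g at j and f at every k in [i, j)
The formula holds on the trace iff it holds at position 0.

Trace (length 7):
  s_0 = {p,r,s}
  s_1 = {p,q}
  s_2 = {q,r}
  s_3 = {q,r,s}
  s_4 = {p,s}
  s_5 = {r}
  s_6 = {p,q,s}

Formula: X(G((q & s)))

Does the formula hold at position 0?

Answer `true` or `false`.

Answer: false

Derivation:
s_0={p,r,s}: X(G((q & s)))=False G((q & s))=False (q & s)=False q=False s=True
s_1={p,q}: X(G((q & s)))=False G((q & s))=False (q & s)=False q=True s=False
s_2={q,r}: X(G((q & s)))=False G((q & s))=False (q & s)=False q=True s=False
s_3={q,r,s}: X(G((q & s)))=False G((q & s))=False (q & s)=True q=True s=True
s_4={p,s}: X(G((q & s)))=False G((q & s))=False (q & s)=False q=False s=True
s_5={r}: X(G((q & s)))=True G((q & s))=False (q & s)=False q=False s=False
s_6={p,q,s}: X(G((q & s)))=False G((q & s))=True (q & s)=True q=True s=True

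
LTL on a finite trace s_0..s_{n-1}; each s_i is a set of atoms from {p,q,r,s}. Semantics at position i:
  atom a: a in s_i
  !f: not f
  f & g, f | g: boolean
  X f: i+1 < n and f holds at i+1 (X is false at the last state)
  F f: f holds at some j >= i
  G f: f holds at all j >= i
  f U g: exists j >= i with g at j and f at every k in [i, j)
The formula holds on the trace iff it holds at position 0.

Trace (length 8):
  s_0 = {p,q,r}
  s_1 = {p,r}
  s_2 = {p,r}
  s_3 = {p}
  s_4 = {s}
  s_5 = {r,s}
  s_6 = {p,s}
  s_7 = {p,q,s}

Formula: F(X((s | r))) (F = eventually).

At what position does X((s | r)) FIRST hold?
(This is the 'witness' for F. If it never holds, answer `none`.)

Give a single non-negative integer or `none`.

Answer: 0

Derivation:
s_0={p,q,r}: X((s | r))=True (s | r)=True s=False r=True
s_1={p,r}: X((s | r))=True (s | r)=True s=False r=True
s_2={p,r}: X((s | r))=False (s | r)=True s=False r=True
s_3={p}: X((s | r))=True (s | r)=False s=False r=False
s_4={s}: X((s | r))=True (s | r)=True s=True r=False
s_5={r,s}: X((s | r))=True (s | r)=True s=True r=True
s_6={p,s}: X((s | r))=True (s | r)=True s=True r=False
s_7={p,q,s}: X((s | r))=False (s | r)=True s=True r=False
F(X((s | r))) holds; first witness at position 0.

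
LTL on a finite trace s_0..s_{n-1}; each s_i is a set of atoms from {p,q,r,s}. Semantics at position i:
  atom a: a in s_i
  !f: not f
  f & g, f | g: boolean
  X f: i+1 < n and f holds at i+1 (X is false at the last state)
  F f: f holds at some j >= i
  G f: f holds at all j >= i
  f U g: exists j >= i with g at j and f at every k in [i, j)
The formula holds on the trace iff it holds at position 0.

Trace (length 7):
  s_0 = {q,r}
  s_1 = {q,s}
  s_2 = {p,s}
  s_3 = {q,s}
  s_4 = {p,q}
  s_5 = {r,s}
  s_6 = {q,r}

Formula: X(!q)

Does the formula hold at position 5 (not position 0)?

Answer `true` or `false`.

Answer: false

Derivation:
s_0={q,r}: X(!q)=False !q=False q=True
s_1={q,s}: X(!q)=True !q=False q=True
s_2={p,s}: X(!q)=False !q=True q=False
s_3={q,s}: X(!q)=False !q=False q=True
s_4={p,q}: X(!q)=True !q=False q=True
s_5={r,s}: X(!q)=False !q=True q=False
s_6={q,r}: X(!q)=False !q=False q=True
Evaluating at position 5: result = False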